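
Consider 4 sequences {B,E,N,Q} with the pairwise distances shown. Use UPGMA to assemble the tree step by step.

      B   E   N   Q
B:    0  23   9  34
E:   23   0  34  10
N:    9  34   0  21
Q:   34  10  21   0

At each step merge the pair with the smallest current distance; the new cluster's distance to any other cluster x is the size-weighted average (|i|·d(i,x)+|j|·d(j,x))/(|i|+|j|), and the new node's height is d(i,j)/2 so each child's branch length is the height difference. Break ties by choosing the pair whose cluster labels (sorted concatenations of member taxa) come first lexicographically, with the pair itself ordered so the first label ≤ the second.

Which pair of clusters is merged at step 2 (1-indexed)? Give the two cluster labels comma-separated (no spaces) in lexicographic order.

E,Q

1. join B+N (d=9) ⇒ BN; edges |B|=9/2, |N|=9/2
  updated: d(BN,E)=57/2, d(BN,Q)=55/2
2. join E+Q (d=10) ⇒ EQ; edges |E|=5, |Q|=5
  updated: d(BN,EQ)=28
3. join BN+EQ (d=28) ⇒ BENQ; edges |BN|=19/2, |EQ|=9
final tree: ((B:9/2,N:9/2):19/2,(E:5,Q:5):9)
total length: 75/2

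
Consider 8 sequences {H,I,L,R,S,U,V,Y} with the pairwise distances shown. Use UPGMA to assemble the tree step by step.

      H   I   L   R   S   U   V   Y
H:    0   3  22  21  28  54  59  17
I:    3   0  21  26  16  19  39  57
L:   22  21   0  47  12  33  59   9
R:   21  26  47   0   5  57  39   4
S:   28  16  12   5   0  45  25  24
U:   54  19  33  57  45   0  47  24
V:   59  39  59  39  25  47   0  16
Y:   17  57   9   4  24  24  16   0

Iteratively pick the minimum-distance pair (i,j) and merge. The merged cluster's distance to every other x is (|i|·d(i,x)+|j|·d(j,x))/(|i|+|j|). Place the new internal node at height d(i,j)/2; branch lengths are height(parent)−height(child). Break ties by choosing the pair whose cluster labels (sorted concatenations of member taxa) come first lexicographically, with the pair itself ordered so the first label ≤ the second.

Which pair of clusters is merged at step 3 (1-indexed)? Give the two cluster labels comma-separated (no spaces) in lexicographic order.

1. join H+I (d=3) ⇒ HI; edges |H|=3/2, |I|=3/2
  updated: d(HI,L)=43/2, d(HI,R)=47/2, d(HI,S)=22, d(HI,U)=73/2, d(HI,V)=49, d(HI,Y)=37
2. join R+Y (d=4) ⇒ RY; edges |R|=2, |Y|=2
  updated: d(HI,RY)=121/4, d(L,RY)=28, d(RY,S)=29/2, d(RY,U)=81/2, d(RY,V)=55/2
3. join L+S (d=12) ⇒ LS; edges |L|=6, |S|=6
  updated: d(HI,LS)=87/4, d(LS,RY)=85/4, d(LS,U)=39, d(LS,V)=42
4. join LS+RY (d=85/4) ⇒ LRSY; edges |LS|=37/8, |RY|=69/8
  updated: d(HI,LRSY)=26, d(LRSY,U)=159/4, d(LRSY,V)=139/4
5. join HI+LRSY (d=26) ⇒ HILRSY; edges |HI|=23/2, |LRSY|=19/8
  updated: d(HILRSY,U)=116/3, d(HILRSY,V)=79/2
6. join HILRSY+U (d=116/3) ⇒ HILRSUY; edges |HILRSY|=19/3, |U|=58/3
  updated: d(HILRSUY,V)=284/7
7. join HILRSUY+V (d=284/7) ⇒ HILRSUVY; edges |HILRSUY|=20/21, |V|=142/7
final tree: ((((H:3/2,I:3/2):23/2,((L:6,S:6):37/8,(R:2,Y:2):69/8):19/8):19/3,U:58/3):20/21,V:142/7)
total length: 15629/168

L,S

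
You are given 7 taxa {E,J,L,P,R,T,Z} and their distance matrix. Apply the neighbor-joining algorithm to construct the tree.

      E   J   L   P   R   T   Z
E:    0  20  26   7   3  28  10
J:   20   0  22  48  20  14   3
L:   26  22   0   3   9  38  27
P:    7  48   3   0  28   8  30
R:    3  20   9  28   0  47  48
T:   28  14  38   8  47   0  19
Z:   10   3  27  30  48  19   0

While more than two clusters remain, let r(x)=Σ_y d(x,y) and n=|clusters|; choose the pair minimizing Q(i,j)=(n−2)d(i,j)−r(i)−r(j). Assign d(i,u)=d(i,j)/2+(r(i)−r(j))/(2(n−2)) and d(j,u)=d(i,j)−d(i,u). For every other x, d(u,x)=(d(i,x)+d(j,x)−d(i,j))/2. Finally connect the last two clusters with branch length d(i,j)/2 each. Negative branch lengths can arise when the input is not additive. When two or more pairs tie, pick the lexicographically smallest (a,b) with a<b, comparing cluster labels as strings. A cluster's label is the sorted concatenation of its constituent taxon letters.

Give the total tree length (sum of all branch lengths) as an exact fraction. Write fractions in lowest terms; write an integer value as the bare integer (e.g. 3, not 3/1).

1. join J+Z (d=3, Q=-249) ⇒ JZ; edges |J|=1/2, |Z|=5/2
  updated: d(E,JZ)=27/2, d(JZ,L)=23, d(JZ,P)=75/2, d(JZ,R)=65/2, d(JZ,T)=15
2. join JZ+T (d=15, Q=-395/2) ⇒ JTZ; edges |JZ|=91/16, |T|=149/16
  updated: d(E,JTZ)=53/4, d(JTZ,L)=23, d(JTZ,P)=61/4, d(JTZ,R)=129/4
3. join E+R (d=3, Q=-225/2) ⇒ ER; edges |E|=-7/3, |R|=16/3
  updated: d(ER,JTZ)=85/4, d(ER,L)=16, d(ER,P)=16
4. join ER+JTZ (d=85/4, Q=-281/4) ⇒ EJRTZ; edges |ER|=145/16, |JTZ|=195/16
  updated: d(EJRTZ,L)=71/8, d(EJRTZ,P)=5
5. join EJRTZ+L (d=71/8, Q=-135/8) ⇒ EJLRTZ; edges |EJRTZ|=87/16, |L|=55/16
  updated: d(EJLRTZ,P)=-7/16
6. join EJLRTZ+P (d=-7/16) ⇒ EJLPRTZ; edges |EJLRTZ|=-7/32, |P|=-7/32
final tree: ((((E:-7/3,R:16/3):145/16,((J:1/2,Z:5/2):91/16,T:149/16):195/16):87/16,L:55/16):-7/32,P:-7/32)
total length: 811/16

811/16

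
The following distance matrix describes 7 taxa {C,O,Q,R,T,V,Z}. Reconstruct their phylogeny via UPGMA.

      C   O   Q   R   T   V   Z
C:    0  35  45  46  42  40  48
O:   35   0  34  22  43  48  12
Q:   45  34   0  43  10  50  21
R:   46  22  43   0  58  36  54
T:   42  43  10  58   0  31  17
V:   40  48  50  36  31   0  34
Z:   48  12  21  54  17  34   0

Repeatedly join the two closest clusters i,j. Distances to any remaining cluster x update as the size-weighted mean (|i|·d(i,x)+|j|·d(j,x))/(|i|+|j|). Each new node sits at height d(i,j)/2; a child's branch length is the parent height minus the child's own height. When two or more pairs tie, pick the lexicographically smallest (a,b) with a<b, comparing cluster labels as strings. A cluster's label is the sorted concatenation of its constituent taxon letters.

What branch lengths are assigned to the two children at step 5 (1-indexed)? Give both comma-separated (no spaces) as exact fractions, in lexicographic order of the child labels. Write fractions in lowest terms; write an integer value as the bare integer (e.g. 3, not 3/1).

1. join Q+T (d=10) ⇒ QT; edges |Q|=5, |T|=5
  updated: d(C,QT)=87/2, d(O,QT)=77/2, d(QT,R)=101/2, d(QT,V)=81/2, d(QT,Z)=19
2. join O+Z (d=12) ⇒ OZ; edges |O|=6, |Z|=6
  updated: d(C,OZ)=83/2, d(OZ,QT)=115/4, d(OZ,R)=38, d(OZ,V)=41
3. join OZ+QT (d=115/4) ⇒ OQTZ; edges |OZ|=67/8, |QT|=75/8
  updated: d(C,OQTZ)=85/2, d(OQTZ,R)=177/4, d(OQTZ,V)=163/4
4. join R+V (d=36) ⇒ RV; edges |R|=18, |V|=18
  updated: d(C,RV)=43, d(OQTZ,RV)=85/2
5. join C+OQTZ (d=85/2) ⇒ COQTZ; edges |C|=85/4, |OQTZ|=55/8
  updated: d(COQTZ,RV)=213/5
6. join COQTZ+RV (d=213/5) ⇒ COQRTVZ; edges |COQTZ|=1/20, |RV|=33/10
final tree: ((C:85/4,((O:6,Z:6):67/8,(Q:5,T:5):75/8):55/8):1/20,(R:18,V:18):33/10)
total length: 4289/40

85/4,55/8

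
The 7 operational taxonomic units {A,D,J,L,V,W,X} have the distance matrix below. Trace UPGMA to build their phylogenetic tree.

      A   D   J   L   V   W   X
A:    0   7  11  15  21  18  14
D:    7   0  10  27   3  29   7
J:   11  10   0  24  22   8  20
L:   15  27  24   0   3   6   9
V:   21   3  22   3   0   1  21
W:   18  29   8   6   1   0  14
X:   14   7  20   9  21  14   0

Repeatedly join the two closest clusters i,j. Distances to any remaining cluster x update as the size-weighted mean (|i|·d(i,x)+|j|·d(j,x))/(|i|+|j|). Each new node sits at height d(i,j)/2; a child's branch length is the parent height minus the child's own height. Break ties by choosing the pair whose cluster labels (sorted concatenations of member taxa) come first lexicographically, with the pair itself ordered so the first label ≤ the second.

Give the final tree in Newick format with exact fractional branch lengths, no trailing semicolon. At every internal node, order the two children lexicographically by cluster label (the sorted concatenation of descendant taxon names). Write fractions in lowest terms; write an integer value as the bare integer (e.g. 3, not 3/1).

1. join V+W (d=1) ⇒ VW; edges |V|=1/2, |W|=1/2
  updated: d(A,VW)=39/2, d(D,VW)=16, d(J,VW)=15, d(L,VW)=9/2, d(VW,X)=35/2
2. join L+VW (d=9/2) ⇒ LVW; edges |L|=9/4, |VW|=7/4
  updated: d(A,LVW)=18, d(D,LVW)=59/3, d(J,LVW)=18, d(LVW,X)=44/3
3. join A+D (d=7) ⇒ AD; edges |A|=7/2, |D|=7/2
  updated: d(AD,J)=21/2, d(AD,LVW)=113/6, d(AD,X)=21/2
4. join AD+J (d=21/2) ⇒ ADJ; edges |AD|=7/4, |J|=21/4
  updated: d(ADJ,LVW)=167/9, d(ADJ,X)=41/3
5. join ADJ+X (d=41/3) ⇒ ADJX; edges |ADJ|=19/12, |X|=41/6
  updated: d(ADJX,LVW)=211/12
6. join ADJX+LVW (d=211/12) ⇒ ADJLVWX; edges |ADJX|=47/24, |LVW|=157/24
final tree: ((((A:7/2,D:7/2):7/4,J:21/4):19/12,X:41/6):47/24,(L:9/4,(V:1/2,W:1/2):7/4):157/24)
total length: 431/12

((((A:7/2,D:7/2):7/4,J:21/4):19/12,X:41/6):47/24,(L:9/4,(V:1/2,W:1/2):7/4):157/24)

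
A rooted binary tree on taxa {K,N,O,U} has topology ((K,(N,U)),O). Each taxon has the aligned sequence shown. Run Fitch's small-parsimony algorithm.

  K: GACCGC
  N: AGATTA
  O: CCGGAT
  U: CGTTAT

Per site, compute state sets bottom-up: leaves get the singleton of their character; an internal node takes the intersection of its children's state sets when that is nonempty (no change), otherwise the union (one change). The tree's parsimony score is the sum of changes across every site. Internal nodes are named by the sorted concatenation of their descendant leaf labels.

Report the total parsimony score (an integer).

site 0, node NU: N={A} ∪ U={C} → {A,C} (+1)
site 0, node KNU: K={G} ∪ NU={A,C} → {A,C,G} (+1)
site 0, node KNOU: KNU={A,C,G} ∩ O={C} → {C} (+0)
site 1, node NU: N={G} ∩ U={G} → {G} (+0)
site 1, node KNU: K={A} ∪ NU={G} → {A,G} (+1)
site 1, node KNOU: KNU={A,G} ∪ O={C} → {A,C,G} (+1)
site 2, node NU: N={A} ∪ U={T} → {A,T} (+1)
site 2, node KNU: K={C} ∪ NU={A,T} → {A,C,T} (+1)
site 2, node KNOU: KNU={A,C,T} ∪ O={G} → {A,C,G,T} (+1)
site 3, node NU: N={T} ∩ U={T} → {T} (+0)
site 3, node KNU: K={C} ∪ NU={T} → {C,T} (+1)
site 3, node KNOU: KNU={C,T} ∪ O={G} → {C,G,T} (+1)
site 4, node NU: N={T} ∪ U={A} → {A,T} (+1)
site 4, node KNU: K={G} ∪ NU={A,T} → {A,G,T} (+1)
site 4, node KNOU: KNU={A,G,T} ∩ O={A} → {A} (+0)
site 5, node NU: N={A} ∪ U={T} → {A,T} (+1)
site 5, node KNU: K={C} ∪ NU={A,T} → {A,C,T} (+1)
site 5, node KNOU: KNU={A,C,T} ∩ O={T} → {T} (+0)
per-site changes: [2, 2, 3, 2, 2, 2]; total = 13

13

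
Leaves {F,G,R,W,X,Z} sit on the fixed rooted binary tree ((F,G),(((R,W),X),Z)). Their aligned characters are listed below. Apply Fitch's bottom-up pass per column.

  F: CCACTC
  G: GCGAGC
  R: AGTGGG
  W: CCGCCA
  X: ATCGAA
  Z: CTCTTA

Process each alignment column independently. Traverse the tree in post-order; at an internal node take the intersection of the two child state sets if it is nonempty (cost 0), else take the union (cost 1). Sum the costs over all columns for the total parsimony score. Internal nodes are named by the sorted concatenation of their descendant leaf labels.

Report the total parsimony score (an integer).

20

FG@0: {C} ∪ {G} = {C,G} (union, +1)
RW@0: {A} ∪ {C} = {A,C} (union, +1)
RWX@0: {A,C} ∩ {A} = {A} (intersection, +0)
RWXZ@0: {A} ∪ {C} = {A,C} (union, +1)
FGRWXZ@0: {C,G} ∩ {A,C} = {C} (intersection, +0)
FG@1: {C} ∩ {C} = {C} (intersection, +0)
RW@1: {G} ∪ {C} = {C,G} (union, +1)
RWX@1: {C,G} ∪ {T} = {C,G,T} (union, +1)
RWXZ@1: {C,G,T} ∩ {T} = {T} (intersection, +0)
FGRWXZ@1: {C} ∪ {T} = {C,T} (union, +1)
FG@2: {A} ∪ {G} = {A,G} (union, +1)
RW@2: {T} ∪ {G} = {G,T} (union, +1)
RWX@2: {G,T} ∪ {C} = {C,G,T} (union, +1)
RWXZ@2: {C,G,T} ∩ {C} = {C} (intersection, +0)
FGRWXZ@2: {A,G} ∪ {C} = {A,C,G} (union, +1)
FG@3: {C} ∪ {A} = {A,C} (union, +1)
RW@3: {G} ∪ {C} = {C,G} (union, +1)
RWX@3: {C,G} ∩ {G} = {G} (intersection, +0)
RWXZ@3: {G} ∪ {T} = {G,T} (union, +1)
FGRWXZ@3: {A,C} ∪ {G,T} = {A,C,G,T} (union, +1)
FG@4: {T} ∪ {G} = {G,T} (union, +1)
RW@4: {G} ∪ {C} = {C,G} (union, +1)
RWX@4: {C,G} ∪ {A} = {A,C,G} (union, +1)
RWXZ@4: {A,C,G} ∪ {T} = {A,C,G,T} (union, +1)
FGRWXZ@4: {G,T} ∩ {A,C,G,T} = {G,T} (intersection, +0)
FG@5: {C} ∩ {C} = {C} (intersection, +0)
RW@5: {G} ∪ {A} = {A,G} (union, +1)
RWX@5: {A,G} ∩ {A} = {A} (intersection, +0)
RWXZ@5: {A} ∩ {A} = {A} (intersection, +0)
FGRWXZ@5: {C} ∪ {A} = {A,C} (union, +1)
per-site changes: [3, 3, 4, 4, 4, 2]; total = 20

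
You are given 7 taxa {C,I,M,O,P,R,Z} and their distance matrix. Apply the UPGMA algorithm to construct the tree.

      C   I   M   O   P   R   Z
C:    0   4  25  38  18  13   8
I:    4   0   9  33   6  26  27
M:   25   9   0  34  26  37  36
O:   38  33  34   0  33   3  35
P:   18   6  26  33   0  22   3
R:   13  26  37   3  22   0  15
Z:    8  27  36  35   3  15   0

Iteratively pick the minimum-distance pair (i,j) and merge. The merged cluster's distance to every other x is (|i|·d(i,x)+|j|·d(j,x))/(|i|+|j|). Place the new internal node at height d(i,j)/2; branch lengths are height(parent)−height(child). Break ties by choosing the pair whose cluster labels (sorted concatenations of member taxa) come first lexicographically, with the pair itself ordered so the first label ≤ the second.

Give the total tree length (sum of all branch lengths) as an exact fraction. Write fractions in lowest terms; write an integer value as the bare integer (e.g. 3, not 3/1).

2119/40

step 1: merge (O,R) at d=3; branch lengths O→3/2, R→3/2; new cluster OR
  updated: d(C,OR)=51/2, d(I,OR)=59/2, d(M,OR)=71/2, d(OR,P)=55/2, d(OR,Z)=25
step 2: merge (P,Z) at d=3; branch lengths P→3/2, Z→3/2; new cluster PZ
  updated: d(C,PZ)=13, d(I,PZ)=33/2, d(M,PZ)=31, d(OR,PZ)=105/4
step 3: merge (C,I) at d=4; branch lengths C→2, I→2; new cluster CI
  updated: d(CI,M)=17, d(CI,OR)=55/2, d(CI,PZ)=59/4
step 4: merge (CI,PZ) at d=59/4; branch lengths CI→43/8, PZ→47/8; new cluster CIPZ
  updated: d(CIPZ,M)=24, d(CIPZ,OR)=215/8
step 5: merge (CIPZ,M) at d=24; branch lengths CIPZ→37/8, M→12; new cluster CIMPZ
  updated: d(CIMPZ,OR)=143/5
step 6: merge (CIMPZ,OR) at d=143/5; branch lengths CIMPZ→23/10, OR→64/5; new cluster CIMOPRZ
final tree: ((((C:2,I:2):43/8,(P:3/2,Z:3/2):47/8):37/8,M:12):23/10,(O:3/2,R:3/2):64/5)
total length: 2119/40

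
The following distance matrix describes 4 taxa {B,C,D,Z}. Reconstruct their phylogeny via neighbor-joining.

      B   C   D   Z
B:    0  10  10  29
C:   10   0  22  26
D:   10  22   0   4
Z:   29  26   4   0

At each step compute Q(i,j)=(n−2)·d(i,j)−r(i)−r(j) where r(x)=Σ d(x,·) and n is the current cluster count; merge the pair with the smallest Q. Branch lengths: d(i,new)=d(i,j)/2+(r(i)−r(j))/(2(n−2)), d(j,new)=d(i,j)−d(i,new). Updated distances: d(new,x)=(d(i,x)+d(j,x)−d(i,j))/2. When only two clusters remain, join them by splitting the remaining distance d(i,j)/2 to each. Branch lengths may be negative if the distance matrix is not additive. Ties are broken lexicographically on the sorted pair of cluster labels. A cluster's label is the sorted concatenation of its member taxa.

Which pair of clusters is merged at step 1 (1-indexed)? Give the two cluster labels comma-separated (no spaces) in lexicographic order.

iteration 1: select B,C (d=10, Q=-87); attach at lengths (11/4, 29/4); label the merged cluster BC
  updated: d(BC,D)=11, d(BC,Z)=45/2
iteration 2: select BC,D (d=11, Q=-75/2); attach at lengths (59/4, -15/4); label the merged cluster BCD
  updated: d(BCD,Z)=31/4
iteration 3: select BCD,Z (d=31/4); attach at lengths (31/8, 31/8); label the merged cluster BCDZ
final tree: (((B:11/4,C:29/4):59/4,D:-15/4):31/8,Z:31/8)
total length: 115/4

B,C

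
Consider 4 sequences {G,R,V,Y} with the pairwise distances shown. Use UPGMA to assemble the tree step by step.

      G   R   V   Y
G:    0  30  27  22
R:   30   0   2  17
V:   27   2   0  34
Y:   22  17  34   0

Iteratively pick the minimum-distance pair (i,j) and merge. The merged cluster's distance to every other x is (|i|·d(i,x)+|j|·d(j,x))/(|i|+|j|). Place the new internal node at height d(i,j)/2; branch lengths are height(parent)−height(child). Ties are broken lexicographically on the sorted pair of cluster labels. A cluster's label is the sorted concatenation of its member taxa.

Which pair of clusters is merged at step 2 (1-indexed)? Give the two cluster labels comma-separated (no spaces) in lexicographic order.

G,Y

1. join R+V (d=2) ⇒ RV; edges |R|=1, |V|=1
  updated: d(G,RV)=57/2, d(RV,Y)=51/2
2. join G+Y (d=22) ⇒ GY; edges |G|=11, |Y|=11
  updated: d(GY,RV)=27
3. join GY+RV (d=27) ⇒ GRVY; edges |GY|=5/2, |RV|=25/2
final tree: ((G:11,Y:11):5/2,(R:1,V:1):25/2)
total length: 39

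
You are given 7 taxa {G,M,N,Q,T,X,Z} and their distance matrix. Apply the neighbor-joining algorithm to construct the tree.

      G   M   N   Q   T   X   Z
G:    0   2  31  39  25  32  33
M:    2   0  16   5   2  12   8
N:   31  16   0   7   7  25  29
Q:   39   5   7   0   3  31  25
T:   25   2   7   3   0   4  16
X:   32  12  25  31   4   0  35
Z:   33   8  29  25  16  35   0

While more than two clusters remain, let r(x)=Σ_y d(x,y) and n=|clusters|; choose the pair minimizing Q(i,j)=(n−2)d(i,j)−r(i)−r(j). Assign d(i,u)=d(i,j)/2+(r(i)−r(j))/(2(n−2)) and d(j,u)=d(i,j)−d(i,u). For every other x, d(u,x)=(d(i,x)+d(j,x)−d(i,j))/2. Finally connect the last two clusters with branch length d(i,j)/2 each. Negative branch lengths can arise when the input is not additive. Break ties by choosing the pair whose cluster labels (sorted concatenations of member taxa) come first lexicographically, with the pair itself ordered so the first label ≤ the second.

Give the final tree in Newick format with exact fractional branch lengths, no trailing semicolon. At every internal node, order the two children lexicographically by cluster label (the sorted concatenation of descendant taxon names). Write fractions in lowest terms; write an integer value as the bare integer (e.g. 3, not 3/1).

1. join G+M (d=2, Q=-197) ⇒ GM; edges |G|=127/10, |M|=-107/10
  updated: d(GM,N)=45/2, d(GM,Q)=21, d(GM,T)=25/2, d(GM,X)=21, d(GM,Z)=39/2
2. join N+Q (d=7, Q=-299/2) ⇒ NQ; edges |N|=63/16, |Q|=49/16
  updated: d(GM,NQ)=73/4, d(NQ,T)=3/2, d(NQ,X)=49/2, d(NQ,Z)=47/2
3. join GM+Z (d=39/2, Q=-427/4) ⇒ GMZ; edges |GM|=143/24, |Z|=325/24
  updated: d(GMZ,NQ)=89/8, d(GMZ,T)=9/2, d(GMZ,X)=73/4
4. join GMZ+NQ (d=89/8, Q=-195/4) ⇒ GMNQZ; edges |GMZ|=19/4, |NQ|=51/8
  updated: d(GMNQZ,T)=-41/16, d(GMNQZ,X)=253/16
5. join GMNQZ+T (d=-41/16, Q=-69/4) ⇒ GMNQTZ; edges |GMNQZ|=37/8, |T|=-115/16
  updated: d(GMNQTZ,X)=179/16
6. join GMNQTZ+X (d=179/16) ⇒ GMNQTXZ; edges |GMNQTZ|=179/32, |X|=179/32
final tree: (((((G:127/10,M:-107/10):143/24,Z:325/24):19/4,(N:63/16,Q:49/16):51/8):37/8,T:-115/16):179/32,X:179/32)
total length: 193/4

(((((G:127/10,M:-107/10):143/24,Z:325/24):19/4,(N:63/16,Q:49/16):51/8):37/8,T:-115/16):179/32,X:179/32)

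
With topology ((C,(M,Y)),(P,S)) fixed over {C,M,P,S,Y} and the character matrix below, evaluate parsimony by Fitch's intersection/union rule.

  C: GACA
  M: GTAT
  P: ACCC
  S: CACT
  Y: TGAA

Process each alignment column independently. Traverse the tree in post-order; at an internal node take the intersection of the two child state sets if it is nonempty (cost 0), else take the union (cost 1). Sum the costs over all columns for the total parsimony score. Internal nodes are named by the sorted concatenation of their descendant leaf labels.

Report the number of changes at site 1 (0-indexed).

3

[col 0] MY: children M:{G}, Y:{T} ∪→ {G,T}; cost 1
[col 0] CMY: children C:{G}, MY:{G,T} ∩→ {G}; cost 0
[col 0] PS: children P:{A}, S:{C} ∪→ {A,C}; cost 1
[col 0] CMPSY: children CMY:{G}, PS:{A,C} ∪→ {A,C,G}; cost 1
[col 1] MY: children M:{T}, Y:{G} ∪→ {G,T}; cost 1
[col 1] CMY: children C:{A}, MY:{G,T} ∪→ {A,G,T}; cost 1
[col 1] PS: children P:{C}, S:{A} ∪→ {A,C}; cost 1
[col 1] CMPSY: children CMY:{A,G,T}, PS:{A,C} ∩→ {A}; cost 0
[col 2] MY: children M:{A}, Y:{A} ∩→ {A}; cost 0
[col 2] CMY: children C:{C}, MY:{A} ∪→ {A,C}; cost 1
[col 2] PS: children P:{C}, S:{C} ∩→ {C}; cost 0
[col 2] CMPSY: children CMY:{A,C}, PS:{C} ∩→ {C}; cost 0
[col 3] MY: children M:{T}, Y:{A} ∪→ {A,T}; cost 1
[col 3] CMY: children C:{A}, MY:{A,T} ∩→ {A}; cost 0
[col 3] PS: children P:{C}, S:{T} ∪→ {C,T}; cost 1
[col 3] CMPSY: children CMY:{A}, PS:{C,T} ∪→ {A,C,T}; cost 1
per-site changes: [3, 3, 1, 3]; total = 10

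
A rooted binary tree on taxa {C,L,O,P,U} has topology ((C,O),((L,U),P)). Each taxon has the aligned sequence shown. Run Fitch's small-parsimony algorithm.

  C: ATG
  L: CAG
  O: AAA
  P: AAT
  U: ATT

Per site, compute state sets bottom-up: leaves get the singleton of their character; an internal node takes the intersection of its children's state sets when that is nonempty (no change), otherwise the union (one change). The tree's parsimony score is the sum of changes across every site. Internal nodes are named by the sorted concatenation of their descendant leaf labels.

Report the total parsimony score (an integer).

6

CO@0: {A} ∩ {A} = {A} (intersection, +0)
LU@0: {C} ∪ {A} = {A,C} (union, +1)
LPU@0: {A,C} ∩ {A} = {A} (intersection, +0)
CLOPU@0: {A} ∩ {A} = {A} (intersection, +0)
CO@1: {T} ∪ {A} = {A,T} (union, +1)
LU@1: {A} ∪ {T} = {A,T} (union, +1)
LPU@1: {A,T} ∩ {A} = {A} (intersection, +0)
CLOPU@1: {A,T} ∩ {A} = {A} (intersection, +0)
CO@2: {G} ∪ {A} = {A,G} (union, +1)
LU@2: {G} ∪ {T} = {G,T} (union, +1)
LPU@2: {G,T} ∩ {T} = {T} (intersection, +0)
CLOPU@2: {A,G} ∪ {T} = {A,G,T} (union, +1)
per-site changes: [1, 2, 3]; total = 6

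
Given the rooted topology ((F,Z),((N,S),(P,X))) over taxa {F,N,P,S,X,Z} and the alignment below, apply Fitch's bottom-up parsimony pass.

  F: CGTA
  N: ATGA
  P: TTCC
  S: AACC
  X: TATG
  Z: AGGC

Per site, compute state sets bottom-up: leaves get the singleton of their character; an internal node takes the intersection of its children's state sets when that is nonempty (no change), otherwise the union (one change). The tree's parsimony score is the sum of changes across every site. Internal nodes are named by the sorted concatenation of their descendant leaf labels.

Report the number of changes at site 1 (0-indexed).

FZ@0: {C} ∪ {A} = {A,C} (union, +1)
NS@0: {A} ∩ {A} = {A} (intersection, +0)
PX@0: {T} ∩ {T} = {T} (intersection, +0)
NPSX@0: {A} ∪ {T} = {A,T} (union, +1)
FNPSXZ@0: {A,C} ∩ {A,T} = {A} (intersection, +0)
FZ@1: {G} ∩ {G} = {G} (intersection, +0)
NS@1: {T} ∪ {A} = {A,T} (union, +1)
PX@1: {T} ∪ {A} = {A,T} (union, +1)
NPSX@1: {A,T} ∩ {A,T} = {A,T} (intersection, +0)
FNPSXZ@1: {G} ∪ {A,T} = {A,G,T} (union, +1)
FZ@2: {T} ∪ {G} = {G,T} (union, +1)
NS@2: {G} ∪ {C} = {C,G} (union, +1)
PX@2: {C} ∪ {T} = {C,T} (union, +1)
NPSX@2: {C,G} ∩ {C,T} = {C} (intersection, +0)
FNPSXZ@2: {G,T} ∪ {C} = {C,G,T} (union, +1)
FZ@3: {A} ∪ {C} = {A,C} (union, +1)
NS@3: {A} ∪ {C} = {A,C} (union, +1)
PX@3: {C} ∪ {G} = {C,G} (union, +1)
NPSX@3: {A,C} ∩ {C,G} = {C} (intersection, +0)
FNPSXZ@3: {A,C} ∩ {C} = {C} (intersection, +0)
per-site changes: [2, 3, 4, 3]; total = 12

3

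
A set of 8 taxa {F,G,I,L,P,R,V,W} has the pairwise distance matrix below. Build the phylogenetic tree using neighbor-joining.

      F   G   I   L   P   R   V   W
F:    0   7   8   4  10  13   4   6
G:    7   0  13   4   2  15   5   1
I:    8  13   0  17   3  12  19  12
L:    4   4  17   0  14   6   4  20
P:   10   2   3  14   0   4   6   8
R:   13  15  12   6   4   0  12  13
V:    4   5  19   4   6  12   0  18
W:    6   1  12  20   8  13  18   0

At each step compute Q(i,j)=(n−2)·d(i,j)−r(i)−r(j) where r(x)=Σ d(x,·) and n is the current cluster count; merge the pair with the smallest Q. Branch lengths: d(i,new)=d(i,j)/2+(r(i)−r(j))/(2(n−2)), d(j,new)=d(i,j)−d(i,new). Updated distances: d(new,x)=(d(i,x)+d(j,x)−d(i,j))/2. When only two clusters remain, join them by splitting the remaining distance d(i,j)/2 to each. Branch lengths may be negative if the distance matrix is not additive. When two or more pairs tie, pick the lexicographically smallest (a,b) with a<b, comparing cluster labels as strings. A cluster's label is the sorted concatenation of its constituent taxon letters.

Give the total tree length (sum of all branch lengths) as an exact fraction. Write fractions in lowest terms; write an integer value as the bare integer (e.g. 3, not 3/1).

step 1: merge (G,W) at d=1, Q=-119; branch lengths G→-25/12, W→37/12; new cluster GW
  updated: d(F,GW)=6, d(GW,I)=12, d(GW,L)=23/2, d(GW,P)=9/2, d(GW,R)=27/2, d(GW,V)=11
step 2: merge (I,P) at d=3, Q=-195/2; branch lengths I→89/20, P→-29/20; new cluster IP
  updated: d(F,IP)=15/2, d(GW,IP)=27/4, d(IP,L)=14, d(IP,R)=13/2, d(IP,V)=11
step 3: merge (IP,R) at d=13/2, Q=-283/4; branch lengths IP→83/32, R→125/32; new cluster IPR
  updated: d(F,IPR)=7, d(GW,IPR)=55/8, d(IPR,L)=27/4, d(IPR,V)=33/4
step 4: merge (GW,IPR) at d=55/8, Q=-349/8; branch lengths GW→217/48, IPR→113/48; new cluster GIPRW
  updated: d(F,GIPRW)=49/16, d(GIPRW,L)=91/16, d(GIPRW,V)=99/16
step 5: merge (F,GIPRW) at d=49/16, Q=-159/8; branch lengths F→9/16, GIPRW→5/2; new cluster FGIPRW
  updated: d(FGIPRW,L)=53/16, d(FGIPRW,V)=57/16
step 6: merge (FGIPRW,L) at d=53/16, Q=-87/8; branch lengths FGIPRW→23/16, L→15/8; new cluster FGILPRW
  updated: d(FGILPRW,V)=17/8
step 7: merge (FGILPRW,V) at d=17/8; branch lengths FGILPRW→17/16, V→17/16; new cluster FGILPRVW
final tree: (((F:9/16,((G:-25/12,W:37/12):217/48,((I:89/20,P:-29/20):83/32,R:125/32):113/48):5/2):23/16,L:15/8):17/16,V:17/16)
total length: 207/8

207/8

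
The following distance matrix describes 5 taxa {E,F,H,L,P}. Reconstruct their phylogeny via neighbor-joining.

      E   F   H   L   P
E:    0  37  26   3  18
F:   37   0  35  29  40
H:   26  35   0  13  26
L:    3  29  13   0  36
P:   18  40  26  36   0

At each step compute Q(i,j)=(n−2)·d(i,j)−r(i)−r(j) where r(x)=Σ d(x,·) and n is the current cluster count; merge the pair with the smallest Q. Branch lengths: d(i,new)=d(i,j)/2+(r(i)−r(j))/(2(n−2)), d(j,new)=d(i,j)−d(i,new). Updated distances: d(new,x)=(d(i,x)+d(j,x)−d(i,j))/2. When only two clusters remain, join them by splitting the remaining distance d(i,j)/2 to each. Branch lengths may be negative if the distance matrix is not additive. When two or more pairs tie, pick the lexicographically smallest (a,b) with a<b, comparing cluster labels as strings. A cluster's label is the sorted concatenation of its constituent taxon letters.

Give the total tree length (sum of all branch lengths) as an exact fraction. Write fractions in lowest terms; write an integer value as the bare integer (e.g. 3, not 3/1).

iteration 1: select E,L (d=3, Q=-156); attach at lengths (2, 1); label the merged cluster EL
  updated: d(EL,F)=63/2, d(EL,H)=18, d(EL,P)=51/2
iteration 2: select EL,F (d=63/2, Q=-237/2); attach at lengths (63/8, 189/8); label the merged cluster EFL
  updated: d(EFL,H)=43/4, d(EFL,P)=17
iteration 3: select EFL,H (d=43/4, Q=-215/4); attach at lengths (7/8, 79/8); label the merged cluster EFHL
  updated: d(EFHL,P)=129/8
iteration 4: select EFHL,P (d=129/8); attach at lengths (129/16, 129/16); label the merged cluster EFHLP
final tree: ((((E:2,L:1):63/8,F:189/8):7/8,H:79/8):129/16,P:129/16)
total length: 491/8

491/8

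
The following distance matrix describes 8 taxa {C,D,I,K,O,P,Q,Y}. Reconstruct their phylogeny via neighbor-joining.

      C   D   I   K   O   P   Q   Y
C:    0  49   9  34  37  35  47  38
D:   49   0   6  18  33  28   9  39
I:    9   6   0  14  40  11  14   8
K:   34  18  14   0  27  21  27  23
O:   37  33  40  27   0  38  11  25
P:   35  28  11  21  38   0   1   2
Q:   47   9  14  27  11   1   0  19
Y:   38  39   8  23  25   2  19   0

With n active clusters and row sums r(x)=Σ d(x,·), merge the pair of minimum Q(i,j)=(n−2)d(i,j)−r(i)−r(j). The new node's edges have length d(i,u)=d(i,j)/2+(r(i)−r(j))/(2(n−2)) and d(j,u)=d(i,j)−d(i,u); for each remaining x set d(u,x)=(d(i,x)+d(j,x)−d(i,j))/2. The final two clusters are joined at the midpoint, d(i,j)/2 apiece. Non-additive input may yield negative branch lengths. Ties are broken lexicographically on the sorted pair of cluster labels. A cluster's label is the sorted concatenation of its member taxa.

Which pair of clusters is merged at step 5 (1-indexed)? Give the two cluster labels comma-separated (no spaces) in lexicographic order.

iteration 1: select C,I (d=9, Q=-297); attach at lengths (67/4, -31/4); label the merged cluster CI
  updated: d(CI,D)=23, d(CI,K)=39/2, d(CI,O)=34, d(CI,P)=37/2, d(CI,Q)=26, d(CI,Y)=37/2
iteration 2: select P,Y (d=2, Q=-225); attach at lengths (-4/5, 14/5); label the merged cluster PY
  updated: d(CI,PY)=35/2, d(D,PY)=65/2, d(K,PY)=21, d(O,PY)=61/2, d(PY,Q)=9
iteration 3: select O,Q (d=11, Q=-347/2); attach at lengths (195/16, -19/16); label the merged cluster OQ
  updated: d(CI,OQ)=49/2, d(D,OQ)=31/2, d(K,OQ)=43/2, d(OQ,PY)=57/4
iteration 4: select D,OQ (d=31/2, Q=-473/4); attach at lengths (239/24, 133/24); label the merged cluster DOQ
  updated: d(CI,DOQ)=16, d(DOQ,K)=12, d(DOQ,PY)=125/8
iteration 5: select CI,PY (d=35/2, Q=-577/8); attach at lengths (271/32, 289/32); label the merged cluster CIPY
  updated: d(CIPY,DOQ)=113/16, d(CIPY,K)=23/2
iteration 6: select CIPY,DOQ (d=113/16, Q=-489/16); attach at lengths (105/32, 121/32); label the merged cluster CDIOPQY
  updated: d(CDIOPQY,K)=263/32
iteration 7: select CDIOPQY,K (d=263/32); attach at lengths (263/64, 263/64); label the merged cluster CDIKOPQY
final tree: ((((C:67/4,I:-31/4):271/32,(P:-4/5,Y:14/5):289/32):105/32,(D:239/24,(O:195/16,Q:-19/16):133/24):121/32):263/64,K:263/64)
total length: 2249/32

CI,PY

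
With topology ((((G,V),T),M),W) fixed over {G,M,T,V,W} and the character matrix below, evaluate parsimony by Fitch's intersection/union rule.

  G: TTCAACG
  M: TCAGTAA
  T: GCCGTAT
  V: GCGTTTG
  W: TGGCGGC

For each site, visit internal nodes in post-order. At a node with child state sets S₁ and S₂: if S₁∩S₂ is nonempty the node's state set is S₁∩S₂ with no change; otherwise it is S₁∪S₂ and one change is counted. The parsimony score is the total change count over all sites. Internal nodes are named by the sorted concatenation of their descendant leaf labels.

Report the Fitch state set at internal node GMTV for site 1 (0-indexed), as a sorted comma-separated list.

C

[col 0] GV: children G:{T}, V:{G} ∪→ {G,T}; cost 1
[col 0] GTV: children GV:{G,T}, T:{G} ∩→ {G}; cost 0
[col 0] GMTV: children GTV:{G}, M:{T} ∪→ {G,T}; cost 1
[col 0] GMTVW: children GMTV:{G,T}, W:{T} ∩→ {T}; cost 0
[col 1] GV: children G:{T}, V:{C} ∪→ {C,T}; cost 1
[col 1] GTV: children GV:{C,T}, T:{C} ∩→ {C}; cost 0
[col 1] GMTV: children GTV:{C}, M:{C} ∩→ {C}; cost 0
[col 1] GMTVW: children GMTV:{C}, W:{G} ∪→ {C,G}; cost 1
[col 2] GV: children G:{C}, V:{G} ∪→ {C,G}; cost 1
[col 2] GTV: children GV:{C,G}, T:{C} ∩→ {C}; cost 0
[col 2] GMTV: children GTV:{C}, M:{A} ∪→ {A,C}; cost 1
[col 2] GMTVW: children GMTV:{A,C}, W:{G} ∪→ {A,C,G}; cost 1
[col 3] GV: children G:{A}, V:{T} ∪→ {A,T}; cost 1
[col 3] GTV: children GV:{A,T}, T:{G} ∪→ {A,G,T}; cost 1
[col 3] GMTV: children GTV:{A,G,T}, M:{G} ∩→ {G}; cost 0
[col 3] GMTVW: children GMTV:{G}, W:{C} ∪→ {C,G}; cost 1
[col 4] GV: children G:{A}, V:{T} ∪→ {A,T}; cost 1
[col 4] GTV: children GV:{A,T}, T:{T} ∩→ {T}; cost 0
[col 4] GMTV: children GTV:{T}, M:{T} ∩→ {T}; cost 0
[col 4] GMTVW: children GMTV:{T}, W:{G} ∪→ {G,T}; cost 1
[col 5] GV: children G:{C}, V:{T} ∪→ {C,T}; cost 1
[col 5] GTV: children GV:{C,T}, T:{A} ∪→ {A,C,T}; cost 1
[col 5] GMTV: children GTV:{A,C,T}, M:{A} ∩→ {A}; cost 0
[col 5] GMTVW: children GMTV:{A}, W:{G} ∪→ {A,G}; cost 1
[col 6] GV: children G:{G}, V:{G} ∩→ {G}; cost 0
[col 6] GTV: children GV:{G}, T:{T} ∪→ {G,T}; cost 1
[col 6] GMTV: children GTV:{G,T}, M:{A} ∪→ {A,G,T}; cost 1
[col 6] GMTVW: children GMTV:{A,G,T}, W:{C} ∪→ {A,C,G,T}; cost 1
per-site changes: [2, 2, 3, 3, 2, 3, 3]; total = 18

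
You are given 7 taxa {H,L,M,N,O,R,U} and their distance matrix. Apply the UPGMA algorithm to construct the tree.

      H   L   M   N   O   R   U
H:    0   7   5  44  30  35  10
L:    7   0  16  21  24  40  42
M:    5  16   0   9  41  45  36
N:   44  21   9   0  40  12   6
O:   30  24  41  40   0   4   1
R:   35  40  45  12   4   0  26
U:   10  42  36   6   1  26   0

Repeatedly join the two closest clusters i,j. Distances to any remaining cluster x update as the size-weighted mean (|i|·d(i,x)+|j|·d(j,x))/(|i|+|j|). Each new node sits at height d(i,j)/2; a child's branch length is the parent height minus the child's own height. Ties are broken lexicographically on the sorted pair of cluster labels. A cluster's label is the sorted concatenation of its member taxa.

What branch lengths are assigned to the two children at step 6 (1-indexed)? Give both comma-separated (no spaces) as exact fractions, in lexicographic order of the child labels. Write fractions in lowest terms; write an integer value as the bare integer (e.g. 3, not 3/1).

239/24,149/24

iteration 1: select O,U (d=1); attach at lengths (1/2, 1/2); label the merged cluster OU
  updated: d(H,OU)=20, d(L,OU)=33, d(M,OU)=77/2, d(N,OU)=23, d(OU,R)=15
iteration 2: select H,M (d=5); attach at lengths (5/2, 5/2); label the merged cluster HM
  updated: d(HM,L)=23/2, d(HM,N)=53/2, d(HM,OU)=117/4, d(HM,R)=40
iteration 3: select HM,L (d=23/2); attach at lengths (13/4, 23/4); label the merged cluster HLM
  updated: d(HLM,N)=74/3, d(HLM,OU)=61/2, d(HLM,R)=40
iteration 4: select N,R (d=12); attach at lengths (6, 6); label the merged cluster NR
  updated: d(HLM,NR)=97/3, d(NR,OU)=19
iteration 5: select NR,OU (d=19); attach at lengths (7/2, 9); label the merged cluster NORU
  updated: d(HLM,NORU)=377/12
iteration 6: select HLM,NORU (d=377/12); attach at lengths (239/24, 149/24); label the merged cluster HLMNORU
final tree: (((H:5/2,M:5/2):13/4,L:23/4):239/24,((N:6,R:6):7/2,(O:1/2,U:1/2):9):149/24)
total length: 167/3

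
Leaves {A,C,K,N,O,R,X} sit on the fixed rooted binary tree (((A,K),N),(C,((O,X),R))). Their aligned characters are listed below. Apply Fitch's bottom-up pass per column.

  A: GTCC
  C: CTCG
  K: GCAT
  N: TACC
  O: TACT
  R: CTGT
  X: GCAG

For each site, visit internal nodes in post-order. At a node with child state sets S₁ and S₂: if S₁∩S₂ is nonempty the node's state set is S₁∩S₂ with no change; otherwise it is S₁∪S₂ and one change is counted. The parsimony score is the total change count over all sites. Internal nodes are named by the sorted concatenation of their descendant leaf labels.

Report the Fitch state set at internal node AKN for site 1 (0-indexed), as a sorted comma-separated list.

A,C,T

site 0, node AK: A={G} ∩ K={G} → {G} (+0)
site 0, node AKN: AK={G} ∪ N={T} → {G,T} (+1)
site 0, node OX: O={T} ∪ X={G} → {G,T} (+1)
site 0, node ORX: OX={G,T} ∪ R={C} → {C,G,T} (+1)
site 0, node CORX: C={C} ∩ ORX={C,G,T} → {C} (+0)
site 0, node ACKNORX: AKN={G,T} ∪ CORX={C} → {C,G,T} (+1)
site 1, node AK: A={T} ∪ K={C} → {C,T} (+1)
site 1, node AKN: AK={C,T} ∪ N={A} → {A,C,T} (+1)
site 1, node OX: O={A} ∪ X={C} → {A,C} (+1)
site 1, node ORX: OX={A,C} ∪ R={T} → {A,C,T} (+1)
site 1, node CORX: C={T} ∩ ORX={A,C,T} → {T} (+0)
site 1, node ACKNORX: AKN={A,C,T} ∩ CORX={T} → {T} (+0)
site 2, node AK: A={C} ∪ K={A} → {A,C} (+1)
site 2, node AKN: AK={A,C} ∩ N={C} → {C} (+0)
site 2, node OX: O={C} ∪ X={A} → {A,C} (+1)
site 2, node ORX: OX={A,C} ∪ R={G} → {A,C,G} (+1)
site 2, node CORX: C={C} ∩ ORX={A,C,G} → {C} (+0)
site 2, node ACKNORX: AKN={C} ∩ CORX={C} → {C} (+0)
site 3, node AK: A={C} ∪ K={T} → {C,T} (+1)
site 3, node AKN: AK={C,T} ∩ N={C} → {C} (+0)
site 3, node OX: O={T} ∪ X={G} → {G,T} (+1)
site 3, node ORX: OX={G,T} ∩ R={T} → {T} (+0)
site 3, node CORX: C={G} ∪ ORX={T} → {G,T} (+1)
site 3, node ACKNORX: AKN={C} ∪ CORX={G,T} → {C,G,T} (+1)
per-site changes: [4, 4, 3, 4]; total = 15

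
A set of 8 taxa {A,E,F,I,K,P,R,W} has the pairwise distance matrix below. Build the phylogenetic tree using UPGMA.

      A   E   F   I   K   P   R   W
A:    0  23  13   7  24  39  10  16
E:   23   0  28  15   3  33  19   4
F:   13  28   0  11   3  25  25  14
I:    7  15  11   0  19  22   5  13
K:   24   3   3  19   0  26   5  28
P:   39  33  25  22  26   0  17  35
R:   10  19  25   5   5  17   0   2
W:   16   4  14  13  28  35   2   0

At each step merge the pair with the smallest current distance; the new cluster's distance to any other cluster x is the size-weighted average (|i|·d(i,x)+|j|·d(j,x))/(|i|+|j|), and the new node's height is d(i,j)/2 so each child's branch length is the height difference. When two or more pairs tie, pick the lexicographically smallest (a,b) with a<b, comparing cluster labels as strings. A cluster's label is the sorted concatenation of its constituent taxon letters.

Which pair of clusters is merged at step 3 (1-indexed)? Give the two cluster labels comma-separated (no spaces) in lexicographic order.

iteration 1: select R,W (d=2); attach at lengths (1, 1); label the merged cluster RW
  updated: d(A,RW)=13, d(E,RW)=23/2, d(F,RW)=39/2, d(I,RW)=9, d(K,RW)=33/2, d(P,RW)=26
iteration 2: select E,K (d=3); attach at lengths (3/2, 3/2); label the merged cluster EK
  updated: d(A,EK)=47/2, d(EK,F)=31/2, d(EK,I)=17, d(EK,P)=59/2, d(EK,RW)=14
iteration 3: select A,I (d=7); attach at lengths (7/2, 7/2); label the merged cluster AI
  updated: d(AI,EK)=81/4, d(AI,F)=12, d(AI,P)=61/2, d(AI,RW)=11
iteration 4: select AI,RW (d=11); attach at lengths (2, 9/2); label the merged cluster AIRW
  updated: d(AIRW,EK)=137/8, d(AIRW,F)=63/4, d(AIRW,P)=113/4
iteration 5: select EK,F (d=31/2); attach at lengths (25/4, 31/4); label the merged cluster EFK
  updated: d(AIRW,EFK)=50/3, d(EFK,P)=28
iteration 6: select AIRW,EFK (d=50/3); attach at lengths (17/6, 7/12); label the merged cluster AEFIKRW
  updated: d(AEFIKRW,P)=197/7
iteration 7: select AEFIKRW,P (d=197/7); attach at lengths (241/42, 197/14); label the merged cluster AEFIKPRW
final tree: ((((A:7/2,I:7/2):2,(R:1,W:1):9/2):17/6,((E:3/2,K:3/2):25/4,F:31/4):7/12):241/42,P:197/14)
total length: 4681/84

A,I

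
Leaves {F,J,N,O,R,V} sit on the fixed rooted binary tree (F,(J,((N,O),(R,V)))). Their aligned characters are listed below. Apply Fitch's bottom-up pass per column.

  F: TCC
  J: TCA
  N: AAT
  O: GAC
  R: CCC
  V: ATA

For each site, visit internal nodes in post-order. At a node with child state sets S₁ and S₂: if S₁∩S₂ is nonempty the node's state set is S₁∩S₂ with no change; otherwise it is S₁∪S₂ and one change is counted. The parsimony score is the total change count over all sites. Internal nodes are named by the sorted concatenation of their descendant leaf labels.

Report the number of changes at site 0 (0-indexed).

3

[col 0] NO: children N:{A}, O:{G} ∪→ {A,G}; cost 1
[col 0] RV: children R:{C}, V:{A} ∪→ {A,C}; cost 1
[col 0] NORV: children NO:{A,G}, RV:{A,C} ∩→ {A}; cost 0
[col 0] JNORV: children J:{T}, NORV:{A} ∪→ {A,T}; cost 1
[col 0] FJNORV: children F:{T}, JNORV:{A,T} ∩→ {T}; cost 0
[col 1] NO: children N:{A}, O:{A} ∩→ {A}; cost 0
[col 1] RV: children R:{C}, V:{T} ∪→ {C,T}; cost 1
[col 1] NORV: children NO:{A}, RV:{C,T} ∪→ {A,C,T}; cost 1
[col 1] JNORV: children J:{C}, NORV:{A,C,T} ∩→ {C}; cost 0
[col 1] FJNORV: children F:{C}, JNORV:{C} ∩→ {C}; cost 0
[col 2] NO: children N:{T}, O:{C} ∪→ {C,T}; cost 1
[col 2] RV: children R:{C}, V:{A} ∪→ {A,C}; cost 1
[col 2] NORV: children NO:{C,T}, RV:{A,C} ∩→ {C}; cost 0
[col 2] JNORV: children J:{A}, NORV:{C} ∪→ {A,C}; cost 1
[col 2] FJNORV: children F:{C}, JNORV:{A,C} ∩→ {C}; cost 0
per-site changes: [3, 2, 3]; total = 8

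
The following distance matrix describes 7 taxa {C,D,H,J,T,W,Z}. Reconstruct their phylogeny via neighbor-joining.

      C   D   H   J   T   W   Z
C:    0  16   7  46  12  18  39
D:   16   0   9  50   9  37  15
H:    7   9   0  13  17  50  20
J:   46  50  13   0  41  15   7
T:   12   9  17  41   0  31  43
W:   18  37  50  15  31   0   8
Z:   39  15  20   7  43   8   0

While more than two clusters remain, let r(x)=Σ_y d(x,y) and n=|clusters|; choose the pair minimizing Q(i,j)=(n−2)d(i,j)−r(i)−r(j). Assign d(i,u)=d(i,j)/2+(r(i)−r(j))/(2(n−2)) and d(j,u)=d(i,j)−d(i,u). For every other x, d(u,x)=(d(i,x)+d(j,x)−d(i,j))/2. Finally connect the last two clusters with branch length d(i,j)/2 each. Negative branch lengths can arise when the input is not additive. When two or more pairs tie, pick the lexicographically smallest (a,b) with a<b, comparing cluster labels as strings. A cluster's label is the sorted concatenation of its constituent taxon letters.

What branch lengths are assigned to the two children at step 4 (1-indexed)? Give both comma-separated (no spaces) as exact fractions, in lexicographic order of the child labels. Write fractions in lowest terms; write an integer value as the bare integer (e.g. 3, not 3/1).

3,4

iteration 1: select J,Z (d=7, Q=-269); attach at lengths (15/2, -1/2); label the merged cluster JZ
  updated: d(C,JZ)=39, d(D,JZ)=29, d(H,JZ)=13, d(JZ,T)=77/2, d(JZ,W)=8
iteration 2: select JZ,W (d=8, Q=-479/2); attach at lengths (31/16, 97/16); label the merged cluster JWZ
  updated: d(C,JWZ)=49/2, d(D,JWZ)=29, d(H,JWZ)=55/2, d(JWZ,T)=123/4
iteration 3: select D,T (d=9, Q=-419/4); attach at lengths (85/24, 131/24); label the merged cluster DT
  updated: d(C,DT)=19/2, d(DT,H)=17/2, d(DT,JWZ)=203/8
iteration 4: select C,H (d=7, Q=-70); attach at lengths (3, 4); label the merged cluster CH
  updated: d(CH,DT)=11/2, d(CH,JWZ)=45/2
iteration 5: select CH,DT (d=11/2, Q=-427/8); attach at lengths (21/16, 67/16); label the merged cluster CDHT
  updated: d(CDHT,JWZ)=339/16
iteration 6: select CDHT,JWZ (d=339/16); attach at lengths (339/32, 339/32); label the merged cluster CDHJTWZ
final tree: (((C:3,H:4):21/16,(D:85/24,T:131/24):67/16):339/32,((J:15/2,Z:-1/2):31/16,W:97/16):339/32)
total length: 923/16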